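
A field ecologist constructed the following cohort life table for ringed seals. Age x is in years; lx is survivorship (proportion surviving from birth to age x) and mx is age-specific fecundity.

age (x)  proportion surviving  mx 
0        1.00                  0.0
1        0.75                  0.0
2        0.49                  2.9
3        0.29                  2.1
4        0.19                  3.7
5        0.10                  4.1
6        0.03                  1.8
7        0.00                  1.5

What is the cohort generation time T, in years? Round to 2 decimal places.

3.08

lx·mx: 0, 0, 1.421, 0.609, 0.703, 0.41, 0.054, 0 → R0 = 3.197
x·lx·mx: 0, 0, 2.842, 1.827, 2.812, 2.05, 0.324, 0 → Σ = 9.855
T = 9.855 / 3.197 = 3.082577… → 3.08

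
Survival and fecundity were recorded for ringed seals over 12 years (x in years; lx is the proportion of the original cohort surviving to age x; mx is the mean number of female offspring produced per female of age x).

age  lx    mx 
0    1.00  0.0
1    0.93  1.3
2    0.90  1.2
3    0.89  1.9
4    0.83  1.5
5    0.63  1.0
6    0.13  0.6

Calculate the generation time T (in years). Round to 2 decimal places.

lx·mx: 0, 1.209, 1.08, 1.691, 1.245, 0.63, 0.078 → R0 = 5.933
x·lx·mx: 0, 1.209, 2.16, 5.073, 4.98, 3.15, 0.468 → Σ = 17.04
T = 17.04 / 5.933 = 2.872071… → 2.87

2.87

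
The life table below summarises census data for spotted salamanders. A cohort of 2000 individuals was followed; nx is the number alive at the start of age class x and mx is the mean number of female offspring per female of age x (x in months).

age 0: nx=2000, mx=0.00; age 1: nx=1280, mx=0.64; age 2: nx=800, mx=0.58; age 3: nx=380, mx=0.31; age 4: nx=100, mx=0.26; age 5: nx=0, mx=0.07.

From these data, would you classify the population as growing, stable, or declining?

lx = nx/n0 = nx/2000: 1, 0.64, 0.4, 0.19, 0.05, 0
R0 = Σ lx·mx = 0 + 0.4096 + 0.232 + 0.0589 + 0.013 + 0 = 0.7135
R0 < 1, so the population is declining.

declining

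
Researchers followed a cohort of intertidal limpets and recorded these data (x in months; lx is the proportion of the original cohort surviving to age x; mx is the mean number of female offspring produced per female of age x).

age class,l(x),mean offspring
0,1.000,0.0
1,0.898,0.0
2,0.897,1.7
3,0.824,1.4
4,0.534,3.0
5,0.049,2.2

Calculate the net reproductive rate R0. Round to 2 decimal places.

4.39

lx·mx by age: 0, 0, 1.5249, 1.1536, 1.602, 0.1078
R0 = Σ lx·mx = 4.3883 → 4.39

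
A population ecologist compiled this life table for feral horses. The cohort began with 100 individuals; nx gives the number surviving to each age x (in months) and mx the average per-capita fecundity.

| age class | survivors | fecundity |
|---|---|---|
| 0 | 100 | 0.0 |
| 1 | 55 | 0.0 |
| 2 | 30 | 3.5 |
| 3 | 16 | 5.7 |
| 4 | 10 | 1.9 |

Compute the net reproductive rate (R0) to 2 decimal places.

lx = nx/n0 = nx/100: 1, 0.55, 0.3, 0.16, 0.1
lx·mx by age: 0, 0, 1.05, 0.912, 0.19
R0 = Σ lx·mx = 2.152 → 2.15

2.15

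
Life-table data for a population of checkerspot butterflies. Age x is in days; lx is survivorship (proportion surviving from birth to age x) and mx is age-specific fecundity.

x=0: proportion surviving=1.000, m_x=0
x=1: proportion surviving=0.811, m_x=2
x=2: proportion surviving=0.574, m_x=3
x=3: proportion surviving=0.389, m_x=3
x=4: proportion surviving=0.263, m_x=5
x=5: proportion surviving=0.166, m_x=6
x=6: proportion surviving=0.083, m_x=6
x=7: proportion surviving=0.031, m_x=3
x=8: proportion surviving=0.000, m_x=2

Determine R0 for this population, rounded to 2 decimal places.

lx·mx by age: 0, 1.622, 1.722, 1.167, 1.315, 0.996, 0.498, 0.093, 0
R0 = Σ lx·mx = 7.413 → 7.41

7.41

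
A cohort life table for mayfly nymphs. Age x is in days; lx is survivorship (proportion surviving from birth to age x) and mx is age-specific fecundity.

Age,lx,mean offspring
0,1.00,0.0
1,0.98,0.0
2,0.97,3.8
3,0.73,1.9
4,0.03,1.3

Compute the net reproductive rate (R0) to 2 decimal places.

lx·mx by age: 0, 0, 3.686, 1.387, 0.039
R0 = Σ lx·mx = 5.112 → 5.11

5.11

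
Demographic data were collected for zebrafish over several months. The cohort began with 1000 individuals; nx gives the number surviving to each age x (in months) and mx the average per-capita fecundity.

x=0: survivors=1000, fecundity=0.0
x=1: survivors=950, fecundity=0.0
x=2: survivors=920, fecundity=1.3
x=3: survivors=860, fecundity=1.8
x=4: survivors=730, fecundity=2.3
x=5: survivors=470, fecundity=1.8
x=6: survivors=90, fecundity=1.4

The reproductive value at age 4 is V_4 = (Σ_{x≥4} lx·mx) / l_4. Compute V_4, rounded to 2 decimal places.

3.63

lx = nx/n0 = nx/1000: 1, 0.95, 0.92, 0.86, 0.73, 0.47, 0.09
lx·mx for x ≥ 4: 1.679, 0.846, 0.126 → sum = 2.651
V_4 = 2.651 / l_4 = 2.651 / 0.73 = 3.631507… → 3.63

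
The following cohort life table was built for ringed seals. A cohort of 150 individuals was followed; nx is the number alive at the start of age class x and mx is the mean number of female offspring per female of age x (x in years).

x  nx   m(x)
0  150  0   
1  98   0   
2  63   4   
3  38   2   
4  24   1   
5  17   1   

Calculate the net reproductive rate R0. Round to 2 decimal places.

2.46

lx = nx/n0 = nx/150: 1, 0.65333…, 0.42, 0.25333…, 0.16, 0.11333…
lx·mx by age: 0, 0, 1.68, 0.506667…, 0.16, 0.113333…
R0 = Σ lx·mx = 2.46… → 2.46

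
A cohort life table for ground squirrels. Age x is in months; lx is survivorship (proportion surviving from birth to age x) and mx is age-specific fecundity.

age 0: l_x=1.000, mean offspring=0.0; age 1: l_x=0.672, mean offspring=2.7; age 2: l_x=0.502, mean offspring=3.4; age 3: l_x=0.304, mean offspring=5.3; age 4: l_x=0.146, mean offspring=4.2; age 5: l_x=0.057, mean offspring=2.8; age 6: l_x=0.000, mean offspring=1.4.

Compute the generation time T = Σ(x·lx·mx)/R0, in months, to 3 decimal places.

lx·mx: 0, 1.8144, 1.7068, 1.6112, 0.6132, 0.1596, 0 → R0 = 5.9052
x·lx·mx: 0, 1.8144, 3.4136, 4.8336, 2.4528, 0.798, 0 → Σ = 13.3124
T = 13.3124 / 5.9052 = 2.254352… → 2.254

2.254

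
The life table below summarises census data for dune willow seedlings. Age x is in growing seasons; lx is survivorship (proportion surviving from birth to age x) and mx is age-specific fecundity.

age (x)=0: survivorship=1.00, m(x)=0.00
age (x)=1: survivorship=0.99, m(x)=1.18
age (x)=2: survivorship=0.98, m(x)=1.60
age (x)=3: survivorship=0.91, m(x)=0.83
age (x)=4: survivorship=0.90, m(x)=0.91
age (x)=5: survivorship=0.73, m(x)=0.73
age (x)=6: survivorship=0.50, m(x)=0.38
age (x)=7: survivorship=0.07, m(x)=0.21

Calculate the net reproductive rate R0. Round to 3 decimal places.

5.048

lx·mx by age: 0, 1.1682, 1.568, 0.7553, 0.819, 0.5329, 0.19, 0.0147
R0 = Σ lx·mx = 5.0481 → 5.048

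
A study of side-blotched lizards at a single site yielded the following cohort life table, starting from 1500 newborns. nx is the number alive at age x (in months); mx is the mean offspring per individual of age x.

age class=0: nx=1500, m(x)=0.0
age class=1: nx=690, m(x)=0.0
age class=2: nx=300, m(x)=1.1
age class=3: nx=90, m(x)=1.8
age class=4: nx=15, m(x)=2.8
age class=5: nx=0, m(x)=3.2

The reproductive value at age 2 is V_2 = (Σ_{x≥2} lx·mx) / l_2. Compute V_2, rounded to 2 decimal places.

lx = nx/n0 = nx/1500: 1, 0.46, 0.2, 0.06, 0.01, 0
lx·mx for x ≥ 2: 0.22, 0.108, 0.028, 0 → sum = 0.356
V_2 = 0.356 / l_2 = 0.356 / 0.2 = 1.78 → 1.78

1.78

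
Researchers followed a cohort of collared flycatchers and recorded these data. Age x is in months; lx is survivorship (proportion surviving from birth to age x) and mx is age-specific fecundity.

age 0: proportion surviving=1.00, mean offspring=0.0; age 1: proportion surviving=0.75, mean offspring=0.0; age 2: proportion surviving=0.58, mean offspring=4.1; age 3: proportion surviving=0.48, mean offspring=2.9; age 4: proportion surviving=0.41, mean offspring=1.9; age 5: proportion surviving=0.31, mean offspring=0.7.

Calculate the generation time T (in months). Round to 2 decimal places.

2.76

lx·mx: 0, 0, 2.378, 1.392, 0.779, 0.217 → R0 = 4.766
x·lx·mx: 0, 0, 4.756, 4.176, 3.116, 1.085 → Σ = 13.133
T = 13.133 / 4.766 = 2.75556… → 2.76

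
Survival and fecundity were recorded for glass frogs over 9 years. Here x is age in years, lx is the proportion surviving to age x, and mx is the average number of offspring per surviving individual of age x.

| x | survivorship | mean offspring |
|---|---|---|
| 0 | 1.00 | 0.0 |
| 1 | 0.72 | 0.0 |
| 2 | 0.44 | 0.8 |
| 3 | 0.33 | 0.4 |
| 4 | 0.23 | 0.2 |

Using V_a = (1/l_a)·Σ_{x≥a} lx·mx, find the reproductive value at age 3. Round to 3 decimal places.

lx·mx for x ≥ 3: 0.132, 0.046 → sum = 0.178
V_3 = 0.178 / l_3 = 0.178 / 0.33 = 0.539394… → 0.539

0.539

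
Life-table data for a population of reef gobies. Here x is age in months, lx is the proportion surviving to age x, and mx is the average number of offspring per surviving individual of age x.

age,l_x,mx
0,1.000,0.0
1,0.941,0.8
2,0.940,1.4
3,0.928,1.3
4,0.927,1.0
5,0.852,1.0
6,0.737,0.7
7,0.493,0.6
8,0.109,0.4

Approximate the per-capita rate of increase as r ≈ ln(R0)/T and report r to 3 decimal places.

0.512

R0 = Σ lx·mx = 0 + 0.7528 + 1.316 + 1.2064 + 0.927 + 0.852 + 0.5159 + 0.2958 + 0.0436 = 5.9095
Σ x·lx·mx = 20.4868; T = 20.4868/5.9095 = 3.46676…
r ≈ ln(R0)/T = ln(5.9095)/3.46676… = 0.51246… → 0.512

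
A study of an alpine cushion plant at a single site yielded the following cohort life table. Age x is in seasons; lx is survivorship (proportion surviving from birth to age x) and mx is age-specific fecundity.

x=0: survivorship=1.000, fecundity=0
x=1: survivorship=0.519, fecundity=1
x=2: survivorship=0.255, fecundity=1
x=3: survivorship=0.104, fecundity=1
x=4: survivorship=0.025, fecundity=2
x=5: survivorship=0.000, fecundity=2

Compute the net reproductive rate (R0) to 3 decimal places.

lx·mx by age: 0, 0.519, 0.255, 0.104, 0.05, 0
R0 = Σ lx·mx = 0.928 → 0.928

0.928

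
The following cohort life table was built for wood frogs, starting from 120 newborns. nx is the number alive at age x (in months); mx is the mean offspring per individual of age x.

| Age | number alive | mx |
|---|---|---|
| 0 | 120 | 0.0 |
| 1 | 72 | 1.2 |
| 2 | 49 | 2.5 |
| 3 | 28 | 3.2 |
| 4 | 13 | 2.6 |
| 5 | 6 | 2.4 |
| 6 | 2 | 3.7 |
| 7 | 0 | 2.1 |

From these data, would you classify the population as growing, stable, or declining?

growing

lx = nx/n0 = nx/120: 1, 0.6, 0.40833…, 0.23333…, 0.10833…, 0.05, 0.01667…, 0
R0 = Σ lx·mx = 0 + 0.72 + 1.020833… + 0.746667… + 0.281667… + 0.12 + 0.061667… + 0 = 2.950833…
R0 > 1, so the population is growing.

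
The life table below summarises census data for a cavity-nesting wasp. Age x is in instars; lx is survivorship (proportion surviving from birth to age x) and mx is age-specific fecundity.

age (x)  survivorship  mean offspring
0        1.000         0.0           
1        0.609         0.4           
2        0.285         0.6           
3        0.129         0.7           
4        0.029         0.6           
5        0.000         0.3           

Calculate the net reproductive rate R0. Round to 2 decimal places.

lx·mx by age: 0, 0.2436, 0.171, 0.0903, 0.0174, 0
R0 = Σ lx·mx = 0.5223 → 0.52

0.52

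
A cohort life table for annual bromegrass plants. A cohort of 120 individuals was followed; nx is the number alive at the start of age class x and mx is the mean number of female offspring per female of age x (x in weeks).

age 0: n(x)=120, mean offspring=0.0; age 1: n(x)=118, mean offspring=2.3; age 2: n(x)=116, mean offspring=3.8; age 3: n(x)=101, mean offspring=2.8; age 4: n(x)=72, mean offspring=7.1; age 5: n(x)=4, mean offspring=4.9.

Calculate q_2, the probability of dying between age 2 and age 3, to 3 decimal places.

lx = nx/n0 = nx/120: 1, 0.98333…, 0.96667…, 0.84167…, 0.6, 0.03333…
q_2 = (l_2 − l_3) / l_2 = (0.966667… − 0.841667…) / 0.966667…
     = 0.125… / 0.966667… = 0.12931… → 0.129

0.129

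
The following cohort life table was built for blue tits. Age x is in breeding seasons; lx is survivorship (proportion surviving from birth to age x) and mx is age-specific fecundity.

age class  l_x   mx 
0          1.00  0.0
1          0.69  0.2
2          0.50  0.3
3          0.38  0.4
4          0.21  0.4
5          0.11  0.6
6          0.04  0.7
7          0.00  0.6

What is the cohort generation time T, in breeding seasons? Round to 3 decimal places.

lx·mx: 0, 0.138, 0.15, 0.152, 0.084, 0.066, 0.028, 0 → R0 = 0.618
x·lx·mx: 0, 0.138, 0.3, 0.456, 0.336, 0.33, 0.168, 0 → Σ = 1.728
T = 1.728 / 0.618 = 2.796117… → 2.796

2.796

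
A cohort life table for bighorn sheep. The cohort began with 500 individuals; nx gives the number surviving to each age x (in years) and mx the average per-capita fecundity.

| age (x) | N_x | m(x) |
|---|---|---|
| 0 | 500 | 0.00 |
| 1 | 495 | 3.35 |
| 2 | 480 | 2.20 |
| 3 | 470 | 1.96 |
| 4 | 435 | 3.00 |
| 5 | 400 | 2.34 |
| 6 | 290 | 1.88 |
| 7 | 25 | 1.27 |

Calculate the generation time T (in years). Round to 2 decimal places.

3.09

lx = nx/n0 = nx/500: 1, 0.99, 0.96, 0.94, 0.87, 0.8, 0.58, 0.05
lx·mx: 0, 3.3165, 2.112, 1.8424, 2.61, 1.872, 1.0904, 0.0635 → R0 = 12.9068
x·lx·mx: 0, 3.3165, 4.224, 5.5272, 10.44, 9.36, 6.5424, 0.4445 → Σ = 39.8546
T = 39.8546 / 12.9068 = 3.087876… → 3.09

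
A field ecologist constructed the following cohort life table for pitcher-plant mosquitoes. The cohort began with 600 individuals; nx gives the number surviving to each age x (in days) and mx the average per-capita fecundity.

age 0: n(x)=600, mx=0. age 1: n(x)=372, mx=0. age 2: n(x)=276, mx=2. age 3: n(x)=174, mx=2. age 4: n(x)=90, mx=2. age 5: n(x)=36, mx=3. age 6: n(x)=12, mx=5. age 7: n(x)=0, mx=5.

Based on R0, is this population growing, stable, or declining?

lx = nx/n0 = nx/600: 1, 0.62, 0.46, 0.29, 0.15, 0.06, 0.02, 0
R0 = Σ lx·mx = 0 + 0 + 0.92 + 0.58 + 0.3 + 0.18 + 0.1 + 0 = 2.08
R0 > 1, so the population is growing.

growing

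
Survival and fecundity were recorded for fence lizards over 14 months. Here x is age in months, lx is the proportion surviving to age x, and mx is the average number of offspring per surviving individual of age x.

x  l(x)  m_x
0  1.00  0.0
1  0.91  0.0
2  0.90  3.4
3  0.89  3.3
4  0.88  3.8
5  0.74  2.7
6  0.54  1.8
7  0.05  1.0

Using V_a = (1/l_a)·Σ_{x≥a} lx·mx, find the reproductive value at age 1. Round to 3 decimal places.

13.584

lx·mx for x ≥ 1: 0, 3.06, 2.937, 3.344, 1.998, 0.972, 0.05 → sum = 12.361
V_1 = 12.361 / l_1 = 12.361 / 0.91 = 13.583516… → 13.584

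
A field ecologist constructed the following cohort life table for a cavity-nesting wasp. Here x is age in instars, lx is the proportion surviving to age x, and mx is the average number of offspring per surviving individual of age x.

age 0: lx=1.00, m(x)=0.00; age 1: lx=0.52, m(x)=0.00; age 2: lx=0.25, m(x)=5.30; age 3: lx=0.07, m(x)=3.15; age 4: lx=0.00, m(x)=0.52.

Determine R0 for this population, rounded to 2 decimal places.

lx·mx by age: 0, 0, 1.325, 0.2205, 0
R0 = Σ lx·mx = 1.5455 → 1.55

1.55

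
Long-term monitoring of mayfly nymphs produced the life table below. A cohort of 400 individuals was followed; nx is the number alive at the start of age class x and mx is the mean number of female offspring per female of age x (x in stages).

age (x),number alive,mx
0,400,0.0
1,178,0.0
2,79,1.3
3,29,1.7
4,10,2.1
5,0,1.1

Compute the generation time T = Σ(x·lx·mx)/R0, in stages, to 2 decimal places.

lx = nx/n0 = nx/400: 1, 0.445, 0.1975, 0.0725, 0.025, 0
lx·mx: 0, 0, 0.25675, 0.12325, 0.0525, 0 → R0 = 0.4325
x·lx·mx: 0, 0, 0.5135, 0.36975, 0.21, 0 → Σ = 1.09325
T = 1.09325 / 0.4325 = 2.527746… → 2.53

2.53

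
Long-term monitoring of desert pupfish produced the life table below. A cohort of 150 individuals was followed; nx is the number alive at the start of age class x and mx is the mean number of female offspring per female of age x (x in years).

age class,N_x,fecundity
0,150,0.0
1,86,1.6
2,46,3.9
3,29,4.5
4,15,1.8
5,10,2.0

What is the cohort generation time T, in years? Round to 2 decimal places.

2.22

lx = nx/n0 = nx/150: 1, 0.57333…, 0.30667…, 0.19333…, 0.1, 0.06667…
lx·mx: 0, 0.917333…, 1.196…, 0.87…, 0.18, 0.133333… → R0 = 3.296667…
x·lx·mx: 0, 0.917333…, 2.392…, 2.61…, 0.72, 0.666667… → Σ = 7.306…
T = 7.306… / 3.296667… = 2.216178… → 2.22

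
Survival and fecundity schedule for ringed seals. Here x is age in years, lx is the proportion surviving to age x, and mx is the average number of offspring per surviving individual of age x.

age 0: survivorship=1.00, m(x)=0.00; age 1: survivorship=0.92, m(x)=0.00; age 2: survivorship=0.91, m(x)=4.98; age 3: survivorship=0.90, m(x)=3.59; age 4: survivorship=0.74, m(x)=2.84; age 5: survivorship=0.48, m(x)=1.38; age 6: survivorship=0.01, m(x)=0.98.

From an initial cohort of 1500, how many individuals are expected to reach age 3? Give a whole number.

Expected survivors = N0 · l_3 = 1500 × 0.90 = 1350 → 1350

1350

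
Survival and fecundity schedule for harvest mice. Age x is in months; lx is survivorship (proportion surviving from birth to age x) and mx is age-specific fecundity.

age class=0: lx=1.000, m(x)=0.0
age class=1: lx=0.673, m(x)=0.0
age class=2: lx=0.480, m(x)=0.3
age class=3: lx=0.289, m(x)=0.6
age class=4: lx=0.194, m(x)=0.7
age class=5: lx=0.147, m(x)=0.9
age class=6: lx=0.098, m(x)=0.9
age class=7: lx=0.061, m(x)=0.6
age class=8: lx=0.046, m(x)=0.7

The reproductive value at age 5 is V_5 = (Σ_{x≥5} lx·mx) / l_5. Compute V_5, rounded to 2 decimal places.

1.97

lx·mx for x ≥ 5: 0.1323, 0.0882, 0.0366, 0.0322 → sum = 0.2893
V_5 = 0.2893 / l_5 = 0.2893 / 0.147 = 1.968027… → 1.97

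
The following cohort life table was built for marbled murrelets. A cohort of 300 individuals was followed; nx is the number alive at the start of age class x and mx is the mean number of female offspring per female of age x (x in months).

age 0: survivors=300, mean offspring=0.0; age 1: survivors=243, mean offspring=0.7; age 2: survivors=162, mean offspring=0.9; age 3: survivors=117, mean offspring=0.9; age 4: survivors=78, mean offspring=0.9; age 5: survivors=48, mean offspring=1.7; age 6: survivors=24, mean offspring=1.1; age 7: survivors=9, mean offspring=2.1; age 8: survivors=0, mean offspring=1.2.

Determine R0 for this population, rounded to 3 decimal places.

lx = nx/n0 = nx/300: 1, 0.81, 0.54, 0.39, 0.26, 0.16, 0.08, 0.03, 0
lx·mx by age: 0, 0.567, 0.486, 0.351, 0.234, 0.272, 0.088, 0.063, 0
R0 = Σ lx·mx = 2.061 → 2.061

2.061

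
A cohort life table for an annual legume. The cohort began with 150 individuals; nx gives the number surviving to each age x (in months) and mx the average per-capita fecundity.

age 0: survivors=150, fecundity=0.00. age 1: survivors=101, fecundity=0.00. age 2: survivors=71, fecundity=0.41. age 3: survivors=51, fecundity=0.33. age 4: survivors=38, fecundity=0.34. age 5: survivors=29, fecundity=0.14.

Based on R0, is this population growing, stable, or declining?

lx = nx/n0 = nx/150: 1, 0.67333…, 0.47333…, 0.34, 0.25333…, 0.19333…
R0 = Σ lx·mx = 0 + 0 + 0.194067… + 0.1122 + 0.086133… + 0.027067… = 0.419467…
R0 < 1, so the population is declining.

declining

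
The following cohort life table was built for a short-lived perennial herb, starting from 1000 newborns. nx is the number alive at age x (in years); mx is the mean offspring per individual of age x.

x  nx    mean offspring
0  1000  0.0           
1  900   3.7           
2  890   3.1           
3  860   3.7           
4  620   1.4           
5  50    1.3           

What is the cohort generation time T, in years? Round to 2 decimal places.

lx = nx/n0 = nx/1000: 1, 0.9, 0.89, 0.86, 0.62, 0.05
lx·mx: 0, 3.33, 2.759, 3.182, 0.868, 0.065 → R0 = 10.204
x·lx·mx: 0, 3.33, 5.518, 9.546, 3.472, 0.325 → Σ = 22.191
T = 22.191 / 10.204 = 2.174735… → 2.17

2.17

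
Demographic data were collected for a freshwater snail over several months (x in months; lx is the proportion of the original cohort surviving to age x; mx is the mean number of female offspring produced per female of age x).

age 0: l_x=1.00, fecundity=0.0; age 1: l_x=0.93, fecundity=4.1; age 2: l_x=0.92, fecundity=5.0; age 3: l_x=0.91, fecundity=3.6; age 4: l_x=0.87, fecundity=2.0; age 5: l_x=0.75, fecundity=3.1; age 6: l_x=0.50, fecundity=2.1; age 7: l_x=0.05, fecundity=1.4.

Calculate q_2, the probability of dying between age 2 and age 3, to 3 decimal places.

0.011

q_2 = (l_2 − l_3) / l_2 = (0.92 − 0.91) / 0.92
     = 0.01 / 0.92 = 0.01087… → 0.011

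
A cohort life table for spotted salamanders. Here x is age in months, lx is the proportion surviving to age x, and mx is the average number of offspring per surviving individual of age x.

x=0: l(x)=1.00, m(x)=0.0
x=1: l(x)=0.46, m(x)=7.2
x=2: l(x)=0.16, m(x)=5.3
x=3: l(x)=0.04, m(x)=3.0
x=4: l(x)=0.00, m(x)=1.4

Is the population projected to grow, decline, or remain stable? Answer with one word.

R0 = Σ lx·mx = 0 + 3.312 + 0.848 + 0.12 + 0 = 4.28
R0 > 1, so the population is growing.

growing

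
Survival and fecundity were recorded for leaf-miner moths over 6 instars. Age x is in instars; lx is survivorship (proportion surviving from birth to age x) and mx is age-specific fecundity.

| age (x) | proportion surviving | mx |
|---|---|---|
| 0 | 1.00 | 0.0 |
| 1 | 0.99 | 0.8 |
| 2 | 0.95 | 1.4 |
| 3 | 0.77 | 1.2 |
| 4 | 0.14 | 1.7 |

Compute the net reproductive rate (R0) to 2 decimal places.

3.28

lx·mx by age: 0, 0.792, 1.33, 0.924, 0.238
R0 = Σ lx·mx = 3.284 → 3.28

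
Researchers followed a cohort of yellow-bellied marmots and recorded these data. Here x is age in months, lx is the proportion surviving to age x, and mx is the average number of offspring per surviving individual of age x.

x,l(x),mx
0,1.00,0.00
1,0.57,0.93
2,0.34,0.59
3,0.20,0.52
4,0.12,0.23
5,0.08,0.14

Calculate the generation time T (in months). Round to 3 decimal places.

1.614

lx·mx: 0, 0.5301, 0.2006, 0.104, 0.0276, 0.0112 → R0 = 0.8735
x·lx·mx: 0, 0.5301, 0.4012, 0.312, 0.1104, 0.056 → Σ = 1.4097
T = 1.4097 / 0.8735 = 1.613852… → 1.614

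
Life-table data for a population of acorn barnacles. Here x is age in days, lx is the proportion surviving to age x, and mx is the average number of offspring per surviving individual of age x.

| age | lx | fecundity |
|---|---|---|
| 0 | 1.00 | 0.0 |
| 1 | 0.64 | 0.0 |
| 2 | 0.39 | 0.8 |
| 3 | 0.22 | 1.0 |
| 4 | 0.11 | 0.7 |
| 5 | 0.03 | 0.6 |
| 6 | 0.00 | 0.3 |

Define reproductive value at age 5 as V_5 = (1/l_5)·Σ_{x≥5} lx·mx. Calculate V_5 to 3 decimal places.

lx·mx for x ≥ 5: 0.018, 0 → sum = 0.018
V_5 = 0.018 / l_5 = 0.018 / 0.03 = 0.6 → 0.600

0.600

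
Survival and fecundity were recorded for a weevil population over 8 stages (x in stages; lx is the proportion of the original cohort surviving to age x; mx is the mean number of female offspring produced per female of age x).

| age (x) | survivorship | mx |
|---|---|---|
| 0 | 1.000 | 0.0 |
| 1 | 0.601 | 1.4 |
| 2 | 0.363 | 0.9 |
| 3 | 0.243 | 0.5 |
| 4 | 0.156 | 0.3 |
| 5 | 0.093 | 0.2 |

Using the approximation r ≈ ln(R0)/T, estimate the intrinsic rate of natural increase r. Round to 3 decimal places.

R0 = Σ lx·mx = 0 + 0.8414 + 0.3267 + 0.1215 + 0.0468 + 0.0186 = 1.355
Σ x·lx·mx = 2.1395; T = 2.1395/1.355 = 1.57897…
r ≈ ln(R0)/T = ln(1.355)/1.57897… = 0.19241… → 0.192

0.192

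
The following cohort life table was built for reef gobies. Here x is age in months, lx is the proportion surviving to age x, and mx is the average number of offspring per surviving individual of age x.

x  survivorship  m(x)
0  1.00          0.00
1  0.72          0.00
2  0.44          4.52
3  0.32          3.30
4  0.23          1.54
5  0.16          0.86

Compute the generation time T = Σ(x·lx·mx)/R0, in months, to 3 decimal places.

2.616

lx·mx: 0, 0, 1.9888, 1.056, 0.3542, 0.1376 → R0 = 3.5366
x·lx·mx: 0, 0, 3.9776, 3.168, 1.4168, 0.688 → Σ = 9.2504
T = 9.2504 / 3.5366 = 2.61562… → 2.616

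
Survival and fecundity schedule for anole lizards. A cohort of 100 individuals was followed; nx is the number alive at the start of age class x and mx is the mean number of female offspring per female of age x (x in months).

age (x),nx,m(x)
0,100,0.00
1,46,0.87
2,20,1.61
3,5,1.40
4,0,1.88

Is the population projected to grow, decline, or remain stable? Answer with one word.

lx = nx/n0 = nx/100: 1, 0.46, 0.2, 0.05, 0
R0 = Σ lx·mx = 0 + 0.4002 + 0.322 + 0.07 + 0 = 0.7922
R0 < 1, so the population is declining.

declining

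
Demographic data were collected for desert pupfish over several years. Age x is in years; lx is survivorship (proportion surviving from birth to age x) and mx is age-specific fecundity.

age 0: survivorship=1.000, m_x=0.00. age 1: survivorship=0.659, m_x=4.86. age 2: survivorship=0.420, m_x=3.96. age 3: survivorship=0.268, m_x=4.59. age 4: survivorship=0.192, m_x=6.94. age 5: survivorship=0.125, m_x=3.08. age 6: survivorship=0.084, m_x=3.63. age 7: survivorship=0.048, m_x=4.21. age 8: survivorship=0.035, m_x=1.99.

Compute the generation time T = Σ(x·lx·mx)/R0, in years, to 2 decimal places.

2.54

lx·mx: 0, 3.20274, 1.6632, 1.23012, 1.33248, 0.385, 0.30492, 0.20208, 0.06965 → R0 = 8.39019
x·lx·mx: 0, 3.20274, 3.3264, 3.69036, 5.32992, 1.925, 1.82952, 1.41456, 0.5572 → Σ = 21.2757
T = 21.2757 / 8.39019 = 2.535783… → 2.54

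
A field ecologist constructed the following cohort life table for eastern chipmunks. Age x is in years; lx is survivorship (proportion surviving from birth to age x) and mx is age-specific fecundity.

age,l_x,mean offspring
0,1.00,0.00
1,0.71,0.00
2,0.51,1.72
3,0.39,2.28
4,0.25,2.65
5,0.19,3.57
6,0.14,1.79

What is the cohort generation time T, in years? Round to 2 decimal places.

lx·mx: 0, 0, 0.8772, 0.8892, 0.6625, 0.6783, 0.2506 → R0 = 3.3578
x·lx·mx: 0, 0, 1.7544, 2.6676, 2.65, 3.3915, 1.5036 → Σ = 11.9671
T = 11.9671 / 3.3578 = 3.56397… → 3.56

3.56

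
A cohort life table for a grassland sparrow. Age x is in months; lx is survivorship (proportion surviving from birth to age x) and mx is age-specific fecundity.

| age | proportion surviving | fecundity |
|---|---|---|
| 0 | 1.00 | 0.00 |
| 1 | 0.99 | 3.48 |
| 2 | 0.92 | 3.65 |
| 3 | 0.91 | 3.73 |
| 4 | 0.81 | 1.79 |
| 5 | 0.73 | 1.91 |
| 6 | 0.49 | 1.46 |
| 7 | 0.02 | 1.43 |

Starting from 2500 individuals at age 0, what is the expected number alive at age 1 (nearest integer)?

2475

Expected survivors = N0 · l_1 = 2500 × 0.99 = 2475 → 2475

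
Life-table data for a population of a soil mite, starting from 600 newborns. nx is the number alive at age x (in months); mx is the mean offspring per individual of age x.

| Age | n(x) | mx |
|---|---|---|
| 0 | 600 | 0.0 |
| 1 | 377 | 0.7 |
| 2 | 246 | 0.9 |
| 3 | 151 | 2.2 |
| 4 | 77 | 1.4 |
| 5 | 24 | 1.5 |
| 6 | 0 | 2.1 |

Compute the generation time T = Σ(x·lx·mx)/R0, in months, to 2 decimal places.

2.41

lx = nx/n0 = nx/600: 1, 0.62833…, 0.41, 0.25167…, 0.12833…, 0.04, 0
lx·mx: 0, 0.439833…, 0.369, 0.553667…, 0.179667…, 0.06, 0 → R0 = 1.602167…
x·lx·mx: 0, 0.439833…, 0.738, 1.661…, 0.718667…, 0.3, 0 → Σ = 3.8575…
T = 3.8575… / 1.602167… = 2.407677… → 2.41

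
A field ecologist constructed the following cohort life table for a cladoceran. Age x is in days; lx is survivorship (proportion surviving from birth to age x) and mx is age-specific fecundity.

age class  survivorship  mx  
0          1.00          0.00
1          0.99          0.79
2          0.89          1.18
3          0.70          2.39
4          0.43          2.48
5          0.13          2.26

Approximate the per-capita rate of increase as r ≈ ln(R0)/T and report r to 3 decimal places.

R0 = Σ lx·mx = 0 + 0.7821 + 1.0502 + 1.673 + 1.0664 + 0.2938 = 4.8655
Σ x·lx·mx = 13.6361; T = 13.6361/4.8655 = 2.80261…
r ≈ ln(R0)/T = ln(4.8655)/2.80261… = 0.56453… → 0.565

0.565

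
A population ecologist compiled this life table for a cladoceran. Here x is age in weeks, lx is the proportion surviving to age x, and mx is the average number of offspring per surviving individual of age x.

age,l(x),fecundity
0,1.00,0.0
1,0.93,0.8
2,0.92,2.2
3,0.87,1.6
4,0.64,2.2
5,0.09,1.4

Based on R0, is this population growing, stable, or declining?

R0 = Σ lx·mx = 0 + 0.744 + 2.024 + 1.392 + 1.408 + 0.126 = 5.694
R0 > 1, so the population is growing.

growing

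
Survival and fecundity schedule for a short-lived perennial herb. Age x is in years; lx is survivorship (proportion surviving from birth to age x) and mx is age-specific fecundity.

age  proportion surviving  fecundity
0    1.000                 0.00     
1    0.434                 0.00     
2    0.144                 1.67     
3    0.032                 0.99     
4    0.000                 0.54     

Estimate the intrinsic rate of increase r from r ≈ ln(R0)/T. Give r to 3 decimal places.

-0.615

R0 = Σ lx·mx = 0 + 0 + 0.24048 + 0.03168 + 0 = 0.27216
Σ x·lx·mx = 0.576; T = 0.576/0.27216 = 2.1164…
r ≈ ln(R0)/T = ln(0.27216)/2.1164… = -0.6149… → -0.615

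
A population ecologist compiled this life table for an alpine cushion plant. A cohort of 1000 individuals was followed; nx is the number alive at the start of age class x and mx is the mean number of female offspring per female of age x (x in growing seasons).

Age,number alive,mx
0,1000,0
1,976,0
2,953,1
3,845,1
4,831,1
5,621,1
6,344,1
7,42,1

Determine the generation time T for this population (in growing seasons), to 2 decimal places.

3.64

lx = nx/n0 = nx/1000: 1, 0.976, 0.953, 0.845, 0.831, 0.621, 0.344, 0.042
lx·mx: 0, 0, 0.953, 0.845, 0.831, 0.621, 0.344, 0.042 → R0 = 3.636
x·lx·mx: 0, 0, 1.906, 2.535, 3.324, 3.105, 2.064, 0.294 → Σ = 13.228
T = 13.228 / 3.636 = 3.638064… → 3.64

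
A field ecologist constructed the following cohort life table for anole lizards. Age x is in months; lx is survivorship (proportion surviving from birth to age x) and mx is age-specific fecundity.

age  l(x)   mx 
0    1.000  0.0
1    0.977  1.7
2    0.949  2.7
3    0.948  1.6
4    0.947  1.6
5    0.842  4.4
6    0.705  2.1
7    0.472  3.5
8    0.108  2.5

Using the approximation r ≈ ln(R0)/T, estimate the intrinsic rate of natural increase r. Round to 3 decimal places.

0.654

R0 = Σ lx·mx = 0 + 1.6609 + 2.5623 + 1.5168 + 1.5152 + 3.7048 + 1.4805 + 1.652 + 0.27 = 14.3625
Σ x·lx·mx = 58.5277; T = 58.5277/14.3625 = 4.07504…
r ≈ ln(R0)/T = ln(14.3625)/4.07504… = 0.65389… → 0.654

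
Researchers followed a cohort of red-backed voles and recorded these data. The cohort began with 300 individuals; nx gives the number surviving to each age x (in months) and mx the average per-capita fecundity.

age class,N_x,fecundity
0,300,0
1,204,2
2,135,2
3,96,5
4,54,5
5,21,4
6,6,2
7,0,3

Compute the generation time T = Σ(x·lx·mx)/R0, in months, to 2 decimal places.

2.60

lx = nx/n0 = nx/300: 1, 0.68, 0.45, 0.32, 0.18, 0.07, 0.02, 0
lx·mx: 0, 1.36, 0.9, 1.6, 0.9, 0.28, 0.04, 0 → R0 = 5.08
x·lx·mx: 0, 1.36, 1.8, 4.8, 3.6, 1.4, 0.24, 0 → Σ = 13.2
T = 13.2 / 5.08 = 2.598425… → 2.60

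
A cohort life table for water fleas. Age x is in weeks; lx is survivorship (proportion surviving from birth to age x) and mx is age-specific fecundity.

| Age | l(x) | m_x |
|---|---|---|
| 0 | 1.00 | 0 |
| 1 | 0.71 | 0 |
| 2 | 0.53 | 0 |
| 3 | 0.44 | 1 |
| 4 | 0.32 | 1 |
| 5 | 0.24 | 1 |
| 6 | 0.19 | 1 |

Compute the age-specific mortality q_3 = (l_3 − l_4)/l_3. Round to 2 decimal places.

0.27

q_3 = (l_3 − l_4) / l_3 = (0.44 − 0.32) / 0.44
     = 0.12 / 0.44 = 0.272727… → 0.27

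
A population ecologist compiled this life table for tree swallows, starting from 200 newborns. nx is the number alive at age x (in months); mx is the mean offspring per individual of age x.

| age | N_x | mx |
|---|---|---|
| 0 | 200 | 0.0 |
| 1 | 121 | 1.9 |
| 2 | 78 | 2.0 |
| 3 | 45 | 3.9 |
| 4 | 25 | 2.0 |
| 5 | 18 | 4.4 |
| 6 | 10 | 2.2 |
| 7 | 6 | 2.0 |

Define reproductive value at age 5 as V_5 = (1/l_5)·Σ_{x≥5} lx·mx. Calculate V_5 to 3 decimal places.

lx = nx/n0 = nx/200: 1, 0.605, 0.39, 0.225, 0.125, 0.09, 0.05, 0.03
lx·mx for x ≥ 5: 0.396, 0.11, 0.06 → sum = 0.566
V_5 = 0.566 / l_5 = 0.566 / 0.09 = 6.288889… → 6.289

6.289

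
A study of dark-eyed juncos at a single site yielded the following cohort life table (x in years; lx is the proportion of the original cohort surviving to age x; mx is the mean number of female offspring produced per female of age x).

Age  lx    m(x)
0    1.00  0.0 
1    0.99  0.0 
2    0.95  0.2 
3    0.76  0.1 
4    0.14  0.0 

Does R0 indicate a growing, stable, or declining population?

declining

R0 = Σ lx·mx = 0 + 0 + 0.19 + 0.076 + 0 = 0.266
R0 < 1, so the population is declining.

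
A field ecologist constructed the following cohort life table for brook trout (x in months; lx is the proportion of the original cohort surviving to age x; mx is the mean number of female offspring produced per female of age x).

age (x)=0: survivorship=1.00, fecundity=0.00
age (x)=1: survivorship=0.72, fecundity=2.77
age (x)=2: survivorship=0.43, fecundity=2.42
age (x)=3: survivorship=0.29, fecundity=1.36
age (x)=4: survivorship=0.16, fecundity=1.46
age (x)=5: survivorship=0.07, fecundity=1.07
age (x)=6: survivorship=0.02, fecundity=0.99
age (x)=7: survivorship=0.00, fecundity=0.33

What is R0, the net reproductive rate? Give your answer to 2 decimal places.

lx·mx by age: 0, 1.9944, 1.0406, 0.3944, 0.2336, 0.0749, 0.0198, 0
R0 = Σ lx·mx = 3.7577 → 3.76

3.76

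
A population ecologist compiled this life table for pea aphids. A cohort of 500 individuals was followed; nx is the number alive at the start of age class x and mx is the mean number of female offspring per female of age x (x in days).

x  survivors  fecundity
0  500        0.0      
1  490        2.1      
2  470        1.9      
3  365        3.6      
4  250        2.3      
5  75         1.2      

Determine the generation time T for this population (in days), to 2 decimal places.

2.44

lx = nx/n0 = nx/500: 1, 0.98, 0.94, 0.73, 0.5, 0.15
lx·mx: 0, 2.058, 1.786, 2.628, 1.15, 0.18 → R0 = 7.802
x·lx·mx: 0, 2.058, 3.572, 7.884, 4.6, 0.9 → Σ = 19.014
T = 19.014 / 7.802 = 2.437067… → 2.44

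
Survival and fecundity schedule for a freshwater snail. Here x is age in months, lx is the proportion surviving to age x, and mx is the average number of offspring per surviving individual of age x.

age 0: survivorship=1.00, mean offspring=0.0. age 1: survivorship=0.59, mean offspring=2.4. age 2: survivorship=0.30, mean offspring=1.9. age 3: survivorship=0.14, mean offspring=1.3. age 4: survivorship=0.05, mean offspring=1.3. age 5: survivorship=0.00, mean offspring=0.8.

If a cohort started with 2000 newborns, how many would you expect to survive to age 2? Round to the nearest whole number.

600

Expected survivors = N0 · l_2 = 2000 × 0.30 = 600 → 600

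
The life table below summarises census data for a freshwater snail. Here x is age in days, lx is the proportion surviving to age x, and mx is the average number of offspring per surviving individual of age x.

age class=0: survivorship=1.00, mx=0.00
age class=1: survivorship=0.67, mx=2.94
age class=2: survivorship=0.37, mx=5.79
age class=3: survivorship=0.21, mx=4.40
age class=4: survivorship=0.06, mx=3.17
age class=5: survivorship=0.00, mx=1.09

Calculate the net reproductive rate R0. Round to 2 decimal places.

5.23

lx·mx by age: 0, 1.9698, 2.1423, 0.924, 0.1902, 0
R0 = Σ lx·mx = 5.2263 → 5.23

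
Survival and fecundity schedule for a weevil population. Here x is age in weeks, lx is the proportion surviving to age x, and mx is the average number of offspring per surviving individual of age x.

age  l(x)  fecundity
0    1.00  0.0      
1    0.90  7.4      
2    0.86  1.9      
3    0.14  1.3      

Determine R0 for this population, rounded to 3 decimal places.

8.476

lx·mx by age: 0, 6.66, 1.634, 0.182
R0 = Σ lx·mx = 8.476 → 8.476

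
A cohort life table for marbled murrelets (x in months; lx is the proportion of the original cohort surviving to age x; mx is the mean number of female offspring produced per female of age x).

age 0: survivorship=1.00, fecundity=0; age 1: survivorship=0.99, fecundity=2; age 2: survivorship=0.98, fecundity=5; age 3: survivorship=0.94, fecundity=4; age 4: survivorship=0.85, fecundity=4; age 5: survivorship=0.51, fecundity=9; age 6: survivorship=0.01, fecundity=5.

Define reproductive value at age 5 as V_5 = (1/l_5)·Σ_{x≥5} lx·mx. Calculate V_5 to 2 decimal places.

lx·mx for x ≥ 5: 4.59, 0.05 → sum = 4.64
V_5 = 4.64 / l_5 = 4.64 / 0.51 = 9.098039… → 9.10

9.10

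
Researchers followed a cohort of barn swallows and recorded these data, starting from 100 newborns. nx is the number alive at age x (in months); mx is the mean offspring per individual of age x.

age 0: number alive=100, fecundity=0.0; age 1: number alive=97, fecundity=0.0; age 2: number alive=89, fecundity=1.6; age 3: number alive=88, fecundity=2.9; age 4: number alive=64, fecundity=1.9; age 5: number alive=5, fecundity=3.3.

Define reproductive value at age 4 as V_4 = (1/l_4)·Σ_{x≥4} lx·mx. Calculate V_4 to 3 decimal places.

lx = nx/n0 = nx/100: 1, 0.97, 0.89, 0.88, 0.64, 0.05
lx·mx for x ≥ 4: 1.216, 0.165 → sum = 1.381
V_4 = 1.381 / l_4 = 1.381 / 0.64 = 2.157813… → 2.158

2.158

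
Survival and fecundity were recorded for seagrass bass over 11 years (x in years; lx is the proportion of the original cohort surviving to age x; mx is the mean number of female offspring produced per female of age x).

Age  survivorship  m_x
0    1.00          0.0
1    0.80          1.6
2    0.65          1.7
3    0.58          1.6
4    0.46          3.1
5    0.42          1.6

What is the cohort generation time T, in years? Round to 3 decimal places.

2.835

lx·mx: 0, 1.28, 1.105, 0.928, 1.426, 0.672 → R0 = 5.411
x·lx·mx: 0, 1.28, 2.21, 2.784, 5.704, 3.36 → Σ = 15.338
T = 15.338 / 5.411 = 2.834596… → 2.835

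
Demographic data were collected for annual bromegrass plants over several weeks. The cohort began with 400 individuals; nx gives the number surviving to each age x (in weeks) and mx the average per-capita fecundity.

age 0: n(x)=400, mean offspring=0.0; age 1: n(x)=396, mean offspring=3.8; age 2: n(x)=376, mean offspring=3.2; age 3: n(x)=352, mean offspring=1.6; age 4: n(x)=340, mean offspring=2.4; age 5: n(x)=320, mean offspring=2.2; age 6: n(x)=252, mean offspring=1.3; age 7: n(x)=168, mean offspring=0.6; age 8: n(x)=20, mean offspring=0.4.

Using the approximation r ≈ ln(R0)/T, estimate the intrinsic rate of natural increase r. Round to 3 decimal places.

0.889

lx = nx/n0 = nx/400: 1, 0.99, 0.94, 0.88, 0.85, 0.8, 0.63, 0.42, 0.05
R0 = Σ lx·mx = 0 + 3.762 + 3.008 + 1.408 + 2.04 + 1.76 + 0.819 + 0.252 + 0.02 = 13.069
Σ x·lx·mx = 37.8; T = 37.8/13.069 = 2.89234…
r ≈ ln(R0)/T = ln(13.069)/2.89234… = 0.88864… → 0.889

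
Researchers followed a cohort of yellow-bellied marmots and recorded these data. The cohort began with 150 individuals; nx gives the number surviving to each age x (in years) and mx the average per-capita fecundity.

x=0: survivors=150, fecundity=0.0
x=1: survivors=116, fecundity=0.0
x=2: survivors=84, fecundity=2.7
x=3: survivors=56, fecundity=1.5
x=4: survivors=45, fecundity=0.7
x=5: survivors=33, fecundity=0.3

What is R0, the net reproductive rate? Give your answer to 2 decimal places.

lx = nx/n0 = nx/150: 1, 0.77333…, 0.56, 0.37333…, 0.3, 0.22
lx·mx by age: 0, 0, 1.512, 0.56…, 0.21, 0.066
R0 = Σ lx·mx = 2.348… → 2.35

2.35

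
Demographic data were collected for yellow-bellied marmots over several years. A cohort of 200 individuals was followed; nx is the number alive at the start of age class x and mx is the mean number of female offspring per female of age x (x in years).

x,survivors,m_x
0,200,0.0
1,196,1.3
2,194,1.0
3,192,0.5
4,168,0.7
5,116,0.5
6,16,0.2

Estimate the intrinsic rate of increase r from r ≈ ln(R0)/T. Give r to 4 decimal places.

lx = nx/n0 = nx/200: 1, 0.98, 0.97, 0.96, 0.84, 0.58, 0.08
R0 = Σ lx·mx = 0 + 1.274 + 0.97 + 0.48 + 0.588 + 0.29 + 0.016 = 3.618
Σ x·lx·mx = 8.552; T = 8.552/3.618 = 2.36374…
r ≈ ln(R0)/T = ln(3.618)/2.36374… = 0.544021… → 0.5440

0.5440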